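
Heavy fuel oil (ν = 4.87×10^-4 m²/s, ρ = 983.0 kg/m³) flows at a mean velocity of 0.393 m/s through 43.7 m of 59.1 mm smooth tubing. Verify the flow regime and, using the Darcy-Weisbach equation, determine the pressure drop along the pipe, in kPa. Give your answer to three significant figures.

Re = VD/ν = 0.393·0.05910/4.87×10^-4 = 47.7 → laminar (Re < 2300)
f = 64/Re = 1.342
h_f = f(L/D)V²/(2g) = 1.342·(43.7/0.05910)·0.393²/(2·9.81) = 7.811 m
Δp = ρg·h_f = 983.0·9.81·7.811 = 75.32 kPa

Δp ≈ 75.3 kPa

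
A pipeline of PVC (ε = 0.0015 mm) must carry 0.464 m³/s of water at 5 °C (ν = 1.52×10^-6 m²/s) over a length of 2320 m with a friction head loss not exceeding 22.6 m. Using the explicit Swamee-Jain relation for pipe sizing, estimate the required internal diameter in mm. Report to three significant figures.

Swamee-Jain (Type III): D = 0.66·[ε^1.25·(LQ²/(gh_f))^4.75 + ν·Q^9.4·(L/(gh_f))^5.2]^0.04
LQ²/(gh_f) = 2.253; L/(gh_f) = 10.46
Term 1 = ε^1.25·(…)^4.75 = 2.49×10^-6; Term 2 = ν·Q^9.4·(…)^5.2 = 2.24×10^-4
D = 0.66·(2.49×10^-6 + 2.24×10^-4)^0.04 = 0.4718 m = 472 mm
Check: V = 2.65 m/s, Re = 8.24×10^5, f = 0.01207, h_f = 21.3 m ≈ 22.6 m ✓

D ≈ 472 mm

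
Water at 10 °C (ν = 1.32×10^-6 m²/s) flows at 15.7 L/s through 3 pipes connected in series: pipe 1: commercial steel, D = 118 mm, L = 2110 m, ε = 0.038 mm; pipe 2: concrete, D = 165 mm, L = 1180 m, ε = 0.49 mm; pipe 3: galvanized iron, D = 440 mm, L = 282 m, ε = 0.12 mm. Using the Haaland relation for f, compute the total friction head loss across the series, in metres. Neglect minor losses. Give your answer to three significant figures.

Pipe 1: V = 1.436 m/s, Re = 1.28×10^5, ε/D = 3.22×10^-4, f = 0.01862, h_1 = f(L/D)V²/2g = 34.98 m
Pipe 2: V = 0.7342 m/s, Re = 9.18×10^4, ε/D = 0.00297, f = 0.02742, h_2 = f(L/D)V²/2g = 5.388 m
Pipe 3: V = 0.1033 m/s, Re = 3.44×10^4, ε/D = 2.73×10^-4, f = 0.02323, h_3 = f(L/D)V²/2g = 0.008089 m
Series → Q common, losses add: H = Σh = 40.38 m

H ≈ 40.4 m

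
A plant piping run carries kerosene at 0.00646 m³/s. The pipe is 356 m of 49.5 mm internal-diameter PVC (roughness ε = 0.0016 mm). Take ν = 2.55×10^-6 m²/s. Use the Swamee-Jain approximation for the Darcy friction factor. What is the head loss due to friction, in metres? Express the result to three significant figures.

h_f ≈ 81.5 m

V = 4Q/(πD²) = 4·0.00646/(π·0.0495²) = 3.357 m/s
Re = VD/ν = 3.357·0.0495/2.55×10^-6 = 6.52×10^4 → turbulent
ε/D = 0.0016/49.5 = 3.23×10^-5
Swamee-Jain: f = 0.01973
h_f = f(L/D)V²/(2g) = 0.01973·(356/0.0495)·3.357²/(2·9.81) = 81.49 m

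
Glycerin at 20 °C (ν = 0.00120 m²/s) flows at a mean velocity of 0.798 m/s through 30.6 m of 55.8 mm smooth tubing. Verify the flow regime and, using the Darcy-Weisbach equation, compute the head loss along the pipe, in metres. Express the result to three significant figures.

h_f ≈ 30.7 m

Re = VD/ν = 0.798·0.05580/0.00120 = 37.1 → laminar (Re < 2300)
f = 64/Re = 1.725
h_f = f(L/D)V²/(2g) = 1.725·(30.6/0.05580)·0.798²/(2·9.81) = 30.70 m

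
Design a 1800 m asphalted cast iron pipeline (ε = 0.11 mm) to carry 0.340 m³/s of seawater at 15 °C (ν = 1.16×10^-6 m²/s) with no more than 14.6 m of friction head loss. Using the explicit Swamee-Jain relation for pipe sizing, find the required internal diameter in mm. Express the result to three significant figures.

Swamee-Jain (Type III): D = 0.66·[ε^1.25·(LQ²/(gh_f))^4.75 + ν·Q^9.4·(L/(gh_f))^5.2]^0.04
LQ²/(gh_f) = 1.453; L/(gh_f) = 12.57
Term 1 = ε^1.25·(…)^4.75 = 6.64×10^-5; Term 2 = ν·Q^9.4·(…)^5.2 = 2.38×10^-5
D = 0.66·(6.64×10^-5 + 2.38×10^-5)^0.04 = 0.4547 m = 455 mm
Check: V = 2.09 m/s, Re = 8.21×10^5, f = 0.01537, h_f = 13.6 m ≈ 14.6 m ✓

D ≈ 455 mm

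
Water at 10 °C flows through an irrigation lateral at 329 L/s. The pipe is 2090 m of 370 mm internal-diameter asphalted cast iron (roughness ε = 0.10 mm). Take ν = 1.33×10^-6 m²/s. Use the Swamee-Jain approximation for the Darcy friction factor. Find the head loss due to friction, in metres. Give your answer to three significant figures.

V = 4Q/(πD²) = 4·0.329/(π·0.370²) = 3.060 m/s
Re = VD/ν = 3.060·0.370/1.33×10^-6 = 8.51×10^5 → turbulent
ε/D = 0.10/370 = 2.70×10^-4
Swamee-Jain: f = 0.01561
h_f = f(L/D)V²/(2g) = 0.01561·(2090/0.370)·3.060²/(2·9.81) = 42.07 m

h_f ≈ 42.1 m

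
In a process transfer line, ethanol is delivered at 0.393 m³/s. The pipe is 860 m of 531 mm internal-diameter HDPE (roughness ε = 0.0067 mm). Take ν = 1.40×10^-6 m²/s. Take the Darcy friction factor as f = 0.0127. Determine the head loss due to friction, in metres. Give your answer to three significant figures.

h_f ≈ 3.30 m

V = 4Q/(πD²) = 4·0.393/(π·0.531²) = 1.775 m/s
h_f = f(L/D)V²/(2g) = 0.01270·(860/0.531)·1.775²/(2·9.81) = 3.302 m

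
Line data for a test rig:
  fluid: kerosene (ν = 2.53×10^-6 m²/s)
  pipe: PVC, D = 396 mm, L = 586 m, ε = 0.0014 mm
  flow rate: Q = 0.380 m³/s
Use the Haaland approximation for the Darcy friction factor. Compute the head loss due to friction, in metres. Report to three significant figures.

V = 4Q/(πD²) = 4·0.380/(π·0.396²) = 3.085 m/s
Re = VD/ν = 3.085·0.396/2.53×10^-6 = 4.83×10^5 → turbulent
ε/D = 0.0014/396 = 3.54×10^-6
Haaland: f = 0.01318
h_f = f(L/D)V²/(2g) = 0.01318·(586/0.396)·3.085²/(2·9.81) = 9.465 m

h_f ≈ 9.46 m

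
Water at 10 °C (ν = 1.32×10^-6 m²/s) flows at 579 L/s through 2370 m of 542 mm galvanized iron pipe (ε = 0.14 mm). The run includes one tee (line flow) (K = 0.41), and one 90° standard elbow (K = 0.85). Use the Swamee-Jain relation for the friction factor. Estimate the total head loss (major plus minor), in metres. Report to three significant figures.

H_L ≈ 21.9 m

V = 4Q/(πD²) = 2.510 m/s; V²/2g = 0.3210 m
Re = 1.03×10^6, ε/D = 2.58×10^-4 → f = 0.01535 (Swamee-Jain)
Major: h_f = f(L/D)·V²/2g = 0.01535·4373·0.3210 = 21.54 m
Minor: ΣK = 1.26; h_m = ΣK·V²/2g = 0.4044 m
Total H_L = 21.54 + 0.4044 = 21.95 m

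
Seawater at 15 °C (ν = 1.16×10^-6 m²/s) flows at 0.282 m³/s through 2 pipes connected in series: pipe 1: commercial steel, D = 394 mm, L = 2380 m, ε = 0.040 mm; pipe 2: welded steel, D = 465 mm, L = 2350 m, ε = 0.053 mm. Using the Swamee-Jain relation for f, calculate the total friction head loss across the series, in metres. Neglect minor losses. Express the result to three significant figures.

Pipe 1: V = 2.313 m/s, Re = 7.86×10^5, ε/D = 1.02×10^-4, f = 0.01382, h_1 = f(L/D)V²/2g = 22.76 m
Pipe 2: V = 1.661 m/s, Re = 6.66×10^5, ε/D = 1.14×10^-4, f = 0.01420, h_2 = f(L/D)V²/2g = 10.09 m
Series → Q common, losses add: H = Σh = 32.85 m

H ≈ 32.9 m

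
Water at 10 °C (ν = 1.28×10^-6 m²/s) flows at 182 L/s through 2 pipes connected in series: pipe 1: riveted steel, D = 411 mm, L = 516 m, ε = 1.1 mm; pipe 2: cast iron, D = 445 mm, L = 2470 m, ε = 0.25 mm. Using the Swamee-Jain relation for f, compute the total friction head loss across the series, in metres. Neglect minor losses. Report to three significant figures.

Pipe 1: V = 1.372 m/s, Re = 4.40×10^5, ε/D = 0.00268, f = 0.02580, h_1 = f(L/D)V²/2g = 3.107 m
Pipe 2: V = 1.170 m/s, Re = 4.07×10^5, ε/D = 5.62×10^-4, f = 0.01834, h_2 = f(L/D)V²/2g = 7.105 m
Series → Q common, losses add: H = Σh = 10.21 m

H ≈ 10.2 m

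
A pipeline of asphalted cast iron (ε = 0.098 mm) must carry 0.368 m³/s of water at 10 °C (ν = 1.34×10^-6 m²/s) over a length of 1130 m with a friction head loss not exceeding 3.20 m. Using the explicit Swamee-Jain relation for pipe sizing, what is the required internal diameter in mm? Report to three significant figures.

Swamee-Jain (Type III): D = 0.66·[ε^1.25·(LQ²/(gh_f))^4.75 + ν·Q^9.4·(L/(gh_f))^5.2]^0.04
LQ²/(gh_f) = 4.875; L/(gh_f) = 36.00
Term 1 = ε^1.25·(…)^4.75 = 0.0181; Term 2 = ν·Q^9.4·(…)^5.2 = 0.0138
D = 0.66·(0.0181 + 0.0138)^0.04 = 0.5750 m = 575 mm
Check: V = 1.42 m/s, Re = 6.08×10^5, f = 0.01497, h_f = 3.01 m ≈ 3.20 m ✓

D ≈ 575 mm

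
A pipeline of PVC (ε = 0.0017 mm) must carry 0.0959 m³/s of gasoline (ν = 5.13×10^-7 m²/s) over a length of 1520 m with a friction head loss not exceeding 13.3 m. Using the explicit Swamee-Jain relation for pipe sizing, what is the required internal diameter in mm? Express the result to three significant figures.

Swamee-Jain (Type III): D = 0.66·[ε^1.25·(LQ²/(gh_f))^4.75 + ν·Q^9.4·(L/(gh_f))^5.2]^0.04
LQ²/(gh_f) = 0.1071; L/(gh_f) = 11.65
Term 1 = ε^1.25·(…)^4.75 = 1.51×10^-12; Term 2 = ν·Q^9.4·(…)^5.2 = 4.83×10^-11
D = 0.66·(1.51×10^-12 + 4.83×10^-11)^0.04 = 0.2555 m = 256 mm
Check: V = 1.87 m/s, Re = 9.31×10^5, f = 0.01191, h_f = 12.6 m ≈ 13.3 m ✓

D ≈ 256 mm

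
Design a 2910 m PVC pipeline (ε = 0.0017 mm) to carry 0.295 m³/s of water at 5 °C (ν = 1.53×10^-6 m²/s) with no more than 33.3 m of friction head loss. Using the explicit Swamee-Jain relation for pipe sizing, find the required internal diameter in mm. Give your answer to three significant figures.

D ≈ 385 mm

Swamee-Jain (Type III): D = 0.66·[ε^1.25·(LQ²/(gh_f))^4.75 + ν·Q^9.4·(L/(gh_f))^5.2]^0.04
LQ²/(gh_f) = 0.7752; L/(gh_f) = 8.908
Term 1 = ε^1.25·(…)^4.75 = 1.83×10^-8; Term 2 = ν·Q^9.4·(…)^5.2 = 1.38×10^-6
D = 0.66·(1.83×10^-8 + 1.38×10^-6)^0.04 = 0.3849 m = 385 mm
Check: V = 2.54 m/s, Re = 6.38×10^5, f = 0.01262, h_f = 31.3 m ≈ 33.3 m ✓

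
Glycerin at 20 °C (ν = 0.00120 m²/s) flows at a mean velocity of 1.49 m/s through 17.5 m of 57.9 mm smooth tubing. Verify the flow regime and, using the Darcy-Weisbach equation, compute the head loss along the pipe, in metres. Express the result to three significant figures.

Re = VD/ν = 1.49·0.05790/0.00120 = 71.9 → laminar (Re < 2300)
f = 64/Re = 0.8902
h_f = f(L/D)V²/(2g) = 0.8902·(17.5/0.05790)·1.49²/(2·9.81) = 30.45 m

h_f ≈ 30.4 m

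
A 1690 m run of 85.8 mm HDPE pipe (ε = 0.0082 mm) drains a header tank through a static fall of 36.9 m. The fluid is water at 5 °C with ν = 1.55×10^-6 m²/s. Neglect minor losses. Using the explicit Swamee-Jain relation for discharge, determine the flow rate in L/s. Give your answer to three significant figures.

Q ≈ 7.94 L/s

Swamee-Jain (Type II): Q = -0.965·√(gD⁵h_f/L)·ln[ε/(3.7D) + √(3.17ν²L/(gD³h_f))]
√(gD⁵h_f/L) = √(9.81·0.0858⁵·36.9/1690) = 9.980×10^-4
ε/(3.7D) = 2.58×10^-5; √(3.17ν²L/(gD³h_f)) = 2.37×10^-4
Q = -0.965·9.980×10^-4·ln(2.631×10^-4) = 0.007938 m³/s
Check: V = 1.37 m/s, Re = 7.60×10^4, f = 0.01942, h_f = 36.8 m ≈ 36.9 m ✓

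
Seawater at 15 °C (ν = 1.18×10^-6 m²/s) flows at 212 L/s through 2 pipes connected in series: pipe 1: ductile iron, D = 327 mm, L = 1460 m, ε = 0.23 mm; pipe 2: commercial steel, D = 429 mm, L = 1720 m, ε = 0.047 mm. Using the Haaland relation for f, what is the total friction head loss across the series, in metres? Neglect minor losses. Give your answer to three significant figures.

Pipe 1: V = 2.524 m/s, Re = 7.00×10^5, ε/D = 7.03×10^-4, f = 0.01858, h_1 = f(L/D)V²/2g = 26.94 m
Pipe 2: V = 1.467 m/s, Re = 5.33×10^5, ε/D = 1.10×10^-4, f = 0.01427, h_2 = f(L/D)V²/2g = 6.272 m
Series → Q common, losses add: H = Σh = 33.21 m

H ≈ 33.2 m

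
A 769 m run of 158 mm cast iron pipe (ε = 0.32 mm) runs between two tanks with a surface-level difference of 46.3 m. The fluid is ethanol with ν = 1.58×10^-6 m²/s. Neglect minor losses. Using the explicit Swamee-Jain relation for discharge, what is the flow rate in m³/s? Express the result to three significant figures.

Swamee-Jain (Type II): Q = -0.965·√(gD⁵h_f/L)·ln[ε/(3.7D) + √(3.17ν²L/(gD³h_f))]
√(gD⁵h_f/L) = √(9.81·0.158⁵·46.3/769) = 0.007626
ε/(3.7D) = 5.47×10^-4; √(3.17ν²L/(gD³h_f)) = 5.83×10^-5
Q = -0.965·0.007626·ln(6.057×10^-4) = 0.05453 m³/s
Check: V = 2.78 m/s, Re = 2.78×10^5, f = 0.02430, h_f = 46.6 m ≈ 46.3 m ✓

Q ≈ 0.0545 m³/s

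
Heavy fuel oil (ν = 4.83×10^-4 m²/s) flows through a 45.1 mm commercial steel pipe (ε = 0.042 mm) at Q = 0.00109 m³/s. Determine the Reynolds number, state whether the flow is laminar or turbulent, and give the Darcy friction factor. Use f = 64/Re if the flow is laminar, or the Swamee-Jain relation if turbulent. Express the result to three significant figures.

Re ≈ 63.7; laminar; f = 64/Re ≈ 1.00

V = 4Q/(πD²) = 0.6823 m/s
Re = VD/ν = 0.6823·0.0451/4.83×10^-4 = 63.7
Re < 2300 → laminar → f = 64/Re = 1.005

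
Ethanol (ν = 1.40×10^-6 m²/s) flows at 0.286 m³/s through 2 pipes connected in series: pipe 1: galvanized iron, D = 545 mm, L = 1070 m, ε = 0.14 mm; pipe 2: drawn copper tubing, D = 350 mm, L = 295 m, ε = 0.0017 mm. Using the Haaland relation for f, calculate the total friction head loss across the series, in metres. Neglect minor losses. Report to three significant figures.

Pipe 1: V = 1.226 m/s, Re = 4.77×10^5, ε/D = 2.57×10^-4, f = 0.01585, h_1 = f(L/D)V²/2g = 2.384 m
Pipe 2: V = 2.973 m/s, Re = 7.43×10^5, ε/D = 4.86×10^-6, f = 0.01225, h_2 = f(L/D)V²/2g = 4.652 m
Series → Q common, losses add: H = Σh = 7.036 m

H ≈ 7.04 m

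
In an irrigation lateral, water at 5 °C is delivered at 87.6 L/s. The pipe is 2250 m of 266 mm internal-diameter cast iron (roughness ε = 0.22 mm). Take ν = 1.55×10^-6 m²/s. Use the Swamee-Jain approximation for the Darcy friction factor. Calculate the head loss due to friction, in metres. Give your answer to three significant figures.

V = 4Q/(πD²) = 4·0.0876/(π·0.266²) = 1.576 m/s
Re = VD/ν = 1.576·0.266/1.55×10^-6 = 2.71×10^5 → turbulent
ε/D = 0.22/266 = 8.27×10^-4
Swamee-Jain: f = 0.02010
h_f = f(L/D)V²/(2g) = 0.02010·(2250/0.266)·1.576²/(2·9.81) = 21.54 m

h_f ≈ 21.5 m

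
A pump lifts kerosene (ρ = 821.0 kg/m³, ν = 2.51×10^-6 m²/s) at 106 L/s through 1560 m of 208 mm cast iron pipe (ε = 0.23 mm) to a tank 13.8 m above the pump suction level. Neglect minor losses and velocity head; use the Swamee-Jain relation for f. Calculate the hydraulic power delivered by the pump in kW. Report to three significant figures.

P_hyd ≈ 79.5 kW

V = 4Q/(πD²) = 3.120 m/s; Re = 2.59×10^5; ε/D = 0.00111; f = 0.02132
h_f = f(L/D)V²/2g = 79.29 m
Total head H = z + h_f = 13.8 + 79.29 = 93.09 m
P_hyd = ρgQH = 821.0·9.81·0.106·93.09 = 79.47 kW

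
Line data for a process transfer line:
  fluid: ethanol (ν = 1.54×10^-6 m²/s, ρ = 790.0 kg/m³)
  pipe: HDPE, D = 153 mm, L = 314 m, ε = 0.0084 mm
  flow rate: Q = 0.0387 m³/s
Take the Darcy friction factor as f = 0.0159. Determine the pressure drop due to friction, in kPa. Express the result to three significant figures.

V = 4Q/(πD²) = 4·0.0387/(π·0.153²) = 2.105 m/s
h_f = f(L/D)V²/(2g) = 0.01590·(314/0.153)·2.105²/(2·9.81) = 7.369 m
Δp = ρg·h_f = 790.0·9.81·7.369 = 57.11 kPa

Δp ≈ 57.1 kPa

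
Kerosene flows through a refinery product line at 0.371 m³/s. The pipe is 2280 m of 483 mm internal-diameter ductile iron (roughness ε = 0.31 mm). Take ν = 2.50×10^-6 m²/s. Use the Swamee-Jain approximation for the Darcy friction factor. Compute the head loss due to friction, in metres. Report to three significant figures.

h_f ≈ 18.6 m

V = 4Q/(πD²) = 4·0.371/(π·0.483²) = 2.025 m/s
Re = VD/ν = 2.025·0.483/2.50×10^-6 = 3.91×10^5 → turbulent
ε/D = 0.31/483 = 6.42×10^-4
Swamee-Jain: f = 0.01882
h_f = f(L/D)V²/(2g) = 0.01882·(2280/0.483)·2.025²/(2·9.81) = 18.57 m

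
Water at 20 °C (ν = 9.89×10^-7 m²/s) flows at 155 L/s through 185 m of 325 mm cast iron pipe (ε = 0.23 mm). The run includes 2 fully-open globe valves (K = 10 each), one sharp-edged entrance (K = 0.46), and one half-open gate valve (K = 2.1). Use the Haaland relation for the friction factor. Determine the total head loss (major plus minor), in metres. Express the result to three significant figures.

V = 4Q/(πD²) = 1.868 m/s; V²/2g = 0.1779 m
Re = 6.14×10^5, ε/D = 7.08×10^-4 → f = 0.01867 (Haaland)
Major: h_f = f(L/D)·V²/2g = 0.01867·569.2·0.1779 = 1.890 m
Minor: ΣK = 22.6; h_m = ΣK·V²/2g = 4.014 m
Total H_L = 1.890 + 4.014 = 5.905 m

H_L ≈ 5.90 m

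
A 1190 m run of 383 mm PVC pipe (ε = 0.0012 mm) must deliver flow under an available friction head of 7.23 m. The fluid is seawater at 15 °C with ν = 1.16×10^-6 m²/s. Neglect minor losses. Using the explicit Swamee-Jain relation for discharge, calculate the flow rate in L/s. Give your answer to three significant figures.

Q ≈ 219 L/s

Swamee-Jain (Type II): Q = -0.965·√(gD⁵h_f/L)·ln[ε/(3.7D) + √(3.17ν²L/(gD³h_f))]
√(gD⁵h_f/L) = √(9.81·0.383⁵·7.23/1190) = 0.02216
ε/(3.7D) = 8.47×10^-7; √(3.17ν²L/(gD³h_f)) = 3.57×10^-5
Q = -0.965·0.02216·ln(3.654×10^-5) = 0.2185 m³/s
Check: V = 1.90 m/s, Re = 6.26×10^5, f = 0.01264, h_f = 7.20 m ≈ 7.23 m ✓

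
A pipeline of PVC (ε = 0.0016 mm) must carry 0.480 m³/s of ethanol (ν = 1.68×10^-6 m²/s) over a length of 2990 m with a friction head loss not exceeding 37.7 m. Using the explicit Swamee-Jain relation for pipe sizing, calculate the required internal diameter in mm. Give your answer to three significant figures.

Swamee-Jain (Type III): D = 0.66·[ε^1.25·(LQ²/(gh_f))^4.75 + ν·Q^9.4·(L/(gh_f))^5.2]^0.04
LQ²/(gh_f) = 1.863; L/(gh_f) = 8.085
Term 1 = ε^1.25·(…)^4.75 = 1.09×10^-6; Term 2 = ν·Q^9.4·(…)^5.2 = 8.89×10^-5
D = 0.66·(1.09×10^-6 + 8.89×10^-5)^0.04 = 0.4547 m = 455 mm
Check: V = 2.96 m/s, Re = 8.00×10^5, f = 0.01213, h_f = 35.5 m ≈ 37.7 m ✓

D ≈ 455 mm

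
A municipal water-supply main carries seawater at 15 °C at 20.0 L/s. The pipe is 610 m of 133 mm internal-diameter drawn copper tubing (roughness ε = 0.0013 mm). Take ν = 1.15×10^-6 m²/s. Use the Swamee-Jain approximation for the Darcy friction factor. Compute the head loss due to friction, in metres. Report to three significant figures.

V = 4Q/(πD²) = 4·0.0200/(π·0.133²) = 1.440 m/s
Re = VD/ν = 1.440·0.133/1.15×10^-6 = 1.66×10^5 → turbulent
ε/D = 0.0013/133 = 9.77×10^-6
Swamee-Jain: f = 0.01618
h_f = f(L/D)V²/(2g) = 0.01618·(610/0.133)·1.440²/(2·9.81) = 7.840 m

h_f ≈ 7.84 m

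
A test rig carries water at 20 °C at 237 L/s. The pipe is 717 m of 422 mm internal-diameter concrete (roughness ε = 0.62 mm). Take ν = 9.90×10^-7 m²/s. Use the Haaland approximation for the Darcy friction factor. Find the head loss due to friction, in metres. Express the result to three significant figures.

h_f ≈ 5.45 m

V = 4Q/(πD²) = 4·0.237/(π·0.422²) = 1.694 m/s
Re = VD/ν = 1.694·0.422/9.90×10^-7 = 7.22×10^5 → turbulent
ε/D = 0.62/422 = 0.00147
Haaland: f = 0.02193
h_f = f(L/D)V²/(2g) = 0.02193·(717/0.422)·1.694²/(2·9.81) = 5.454 m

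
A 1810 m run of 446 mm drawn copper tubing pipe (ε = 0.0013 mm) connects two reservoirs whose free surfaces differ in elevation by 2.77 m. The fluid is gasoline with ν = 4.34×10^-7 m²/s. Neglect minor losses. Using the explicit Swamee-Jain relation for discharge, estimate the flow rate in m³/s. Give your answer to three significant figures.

Q ≈ 0.168 m³/s

Swamee-Jain (Type II): Q = -0.965·√(gD⁵h_f/L)·ln[ε/(3.7D) + √(3.17ν²L/(gD³h_f))]
√(gD⁵h_f/L) = √(9.81·0.446⁵·2.77/1810) = 0.01628
ε/(3.7D) = 7.88×10^-7; √(3.17ν²L/(gD³h_f)) = 2.12×10^-5
Q = -0.965·0.01628·ln(2.196×10^-5) = 0.1685 m³/s
Check: V = 1.08 m/s, Re = 1.11×10^6, f = 0.01149, h_f = 2.76 m ≈ 2.77 m ✓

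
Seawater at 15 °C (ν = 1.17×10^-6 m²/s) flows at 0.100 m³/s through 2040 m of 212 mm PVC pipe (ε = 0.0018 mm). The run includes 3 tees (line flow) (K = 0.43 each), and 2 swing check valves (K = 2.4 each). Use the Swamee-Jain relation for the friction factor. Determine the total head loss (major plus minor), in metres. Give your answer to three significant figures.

V = 4Q/(πD²) = 2.833 m/s; V²/2g = 0.4091 m
Re = 5.13×10^5, ε/D = 8.49×10^-6 → f = 0.01317 (Swamee-Jain)
Major: h_f = f(L/D)·V²/2g = 0.01317·9623·0.4091 = 51.83 m
Minor: ΣK = 6.09; h_m = ΣK·V²/2g = 2.491 m
Total H_L = 51.83 + 2.491 = 54.32 m

H_L ≈ 54.3 m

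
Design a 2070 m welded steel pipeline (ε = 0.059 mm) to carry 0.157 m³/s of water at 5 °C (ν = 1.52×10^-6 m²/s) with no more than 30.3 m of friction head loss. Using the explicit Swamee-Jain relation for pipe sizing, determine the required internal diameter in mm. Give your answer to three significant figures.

Swamee-Jain (Type III): D = 0.66·[ε^1.25·(LQ²/(gh_f))^4.75 + ν·Q^9.4·(L/(gh_f))^5.2]^0.04
LQ²/(gh_f) = 0.1717; L/(gh_f) = 6.964
Term 1 = ε^1.25·(…)^4.75 = 1.20×10^-9; Term 2 = ν·Q^9.4·(…)^5.2 = 1.01×10^-9
D = 0.66·(1.20×10^-9 + 1.01×10^-9)^0.04 = 0.2974 m = 297 mm
Check: V = 2.26 m/s, Re = 4.42×10^5, f = 0.01567, h_f = 28.4 m ≈ 30.3 m ✓

D ≈ 297 mm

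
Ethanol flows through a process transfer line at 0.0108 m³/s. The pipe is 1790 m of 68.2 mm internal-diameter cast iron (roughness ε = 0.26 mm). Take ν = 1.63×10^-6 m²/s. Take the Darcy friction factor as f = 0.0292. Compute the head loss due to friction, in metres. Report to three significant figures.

h_f ≈ 341 m

V = 4Q/(πD²) = 4·0.0108/(π·0.0682²) = 2.956 m/s
h_f = f(L/D)V²/(2g) = 0.02920·(1790/0.0682)·2.956²/(2·9.81) = 341.4 m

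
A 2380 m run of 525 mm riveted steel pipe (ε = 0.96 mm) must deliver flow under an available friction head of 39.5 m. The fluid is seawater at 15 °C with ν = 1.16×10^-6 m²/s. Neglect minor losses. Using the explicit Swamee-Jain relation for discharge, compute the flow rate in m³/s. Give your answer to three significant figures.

Swamee-Jain (Type II): Q = -0.965·√(gD⁵h_f/L)·ln[ε/(3.7D) + √(3.17ν²L/(gD³h_f))]
√(gD⁵h_f/L) = √(9.81·0.525⁵·39.5/2380) = 0.08058
ε/(3.7D) = 4.94×10^-4; √(3.17ν²L/(gD³h_f)) = 1.35×10^-5
Q = -0.965·0.08058·ln(5.077×10^-4) = 0.5899 m³/s
Check: V = 2.72 m/s, Re = 1.23×10^6, f = 0.02310, h_f = 39.6 m ≈ 39.5 m ✓

Q ≈ 0.590 m³/s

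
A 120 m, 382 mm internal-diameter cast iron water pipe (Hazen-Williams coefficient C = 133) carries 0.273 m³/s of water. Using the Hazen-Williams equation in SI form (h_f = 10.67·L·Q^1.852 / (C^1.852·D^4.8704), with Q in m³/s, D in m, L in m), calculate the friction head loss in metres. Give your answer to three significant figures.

h_f = 10.67·120·0.273^1.852 / (133^1.852·0.382^4.8704) = 1.463 m

h_f ≈ 1.46 m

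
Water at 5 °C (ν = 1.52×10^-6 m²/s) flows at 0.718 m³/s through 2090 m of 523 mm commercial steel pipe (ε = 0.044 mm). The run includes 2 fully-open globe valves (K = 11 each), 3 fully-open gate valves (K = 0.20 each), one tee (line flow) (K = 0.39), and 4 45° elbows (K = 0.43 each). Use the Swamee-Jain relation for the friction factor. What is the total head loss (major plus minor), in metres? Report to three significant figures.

H_L ≈ 43.9 m

V = 4Q/(πD²) = 3.342 m/s; V²/2g = 0.5693 m
Re = 1.15×10^6, ε/D = 8.41×10^-5 → f = 0.01311 (Swamee-Jain)
Major: h_f = f(L/D)·V²/2g = 0.01311·3996·0.5693 = 29.82 m
Minor: ΣK = 24.7; h_m = ΣK·V²/2g = 14.07 m
Total H_L = 29.82 + 14.07 = 43.88 m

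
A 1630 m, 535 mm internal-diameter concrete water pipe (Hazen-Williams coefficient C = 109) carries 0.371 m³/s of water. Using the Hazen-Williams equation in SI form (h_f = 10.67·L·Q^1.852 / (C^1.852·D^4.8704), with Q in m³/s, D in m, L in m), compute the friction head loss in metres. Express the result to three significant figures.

h_f = 10.67·1630·0.371^1.852 / (109^1.852·0.535^4.8704) = 9.830 m

h_f ≈ 9.83 m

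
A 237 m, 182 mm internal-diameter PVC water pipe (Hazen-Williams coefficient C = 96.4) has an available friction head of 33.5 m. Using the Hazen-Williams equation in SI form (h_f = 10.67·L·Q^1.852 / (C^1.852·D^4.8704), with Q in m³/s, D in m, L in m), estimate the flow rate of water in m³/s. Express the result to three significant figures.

Q ≈ 0.106 m³/s

Rearranging: Q = [h_f·C^1.852·D^4.8704 / (10.67·L)]^(1/1.852)
Q = [33.5·96.4^1.852·0.182^4.8704 / (10.67·237)]^0.540 = 0.1057 m³/s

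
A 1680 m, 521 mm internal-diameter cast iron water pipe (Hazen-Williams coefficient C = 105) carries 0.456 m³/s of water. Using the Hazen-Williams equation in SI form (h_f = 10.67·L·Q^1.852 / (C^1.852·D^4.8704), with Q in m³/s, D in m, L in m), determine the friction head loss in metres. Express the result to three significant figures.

h_f ≈ 18.1 m

h_f = 10.67·1680·0.456^1.852 / (105^1.852·0.521^4.8704) = 18.10 m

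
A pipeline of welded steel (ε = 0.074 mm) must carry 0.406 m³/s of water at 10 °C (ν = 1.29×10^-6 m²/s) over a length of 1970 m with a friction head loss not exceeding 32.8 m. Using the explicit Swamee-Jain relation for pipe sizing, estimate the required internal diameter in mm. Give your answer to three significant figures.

Swamee-Jain (Type III): D = 0.66·[ε^1.25·(LQ²/(gh_f))^4.75 + ν·Q^9.4·(L/(gh_f))^5.2]^0.04
LQ²/(gh_f) = 1.009; L/(gh_f) = 6.122
Term 1 = ε^1.25·(…)^4.75 = 7.17×10^-6; Term 2 = ν·Q^9.4·(…)^5.2 = 3.33×10^-6
D = 0.66·(7.17×10^-6 + 3.33×10^-6)^0.04 = 0.4172 m = 417 mm
Check: V = 2.97 m/s, Re = 9.60×10^5, f = 0.01455, h_f = 30.9 m ≈ 32.8 m ✓

D ≈ 417 mm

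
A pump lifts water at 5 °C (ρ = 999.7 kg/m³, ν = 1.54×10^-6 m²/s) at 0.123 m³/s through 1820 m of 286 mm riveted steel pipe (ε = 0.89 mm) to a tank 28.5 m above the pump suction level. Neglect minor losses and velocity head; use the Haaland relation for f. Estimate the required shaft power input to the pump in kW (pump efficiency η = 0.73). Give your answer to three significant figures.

V = 4Q/(πD²) = 1.915 m/s; Re = 3.56×10^5; ε/D = 0.00311; f = 0.02682
h_f = f(L/D)V²/2g = 31.89 m
Total head H = z + h_f = 28.5 + 31.89 = 60.39 m
P_hyd = ρgQH = 999.7·9.81·0.123·60.39 = 72.85 kW
P_shaft = P_hyd/η = 72.85/0.73 = 99.79 kW

P_shaft ≈ 99.8 kW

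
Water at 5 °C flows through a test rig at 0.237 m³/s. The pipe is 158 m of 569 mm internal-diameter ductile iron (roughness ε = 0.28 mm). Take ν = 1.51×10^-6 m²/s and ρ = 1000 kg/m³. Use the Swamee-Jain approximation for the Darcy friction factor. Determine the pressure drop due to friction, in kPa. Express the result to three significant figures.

Δp ≈ 2.18 kPa

V = 4Q/(πD²) = 4·0.237/(π·0.569²) = 0.9320 m/s
Re = VD/ν = 0.9320·0.569/1.51×10^-6 = 3.51×10^5 → turbulent
ε/D = 0.28/569 = 4.92×10^-4
Swamee-Jain: f = 0.01809
h_f = f(L/D)V²/(2g) = 0.01809·(158/0.569)·0.9320²/(2·9.81) = 0.2224 m
Δp = ρg·h_f = 1000·9.81·0.2224 = 2.182 kPa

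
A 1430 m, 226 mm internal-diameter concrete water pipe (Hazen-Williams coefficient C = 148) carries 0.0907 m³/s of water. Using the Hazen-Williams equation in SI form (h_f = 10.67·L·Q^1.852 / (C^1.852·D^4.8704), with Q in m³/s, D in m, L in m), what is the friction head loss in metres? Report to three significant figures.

h_f ≈ 24.0 m

h_f = 10.67·1430·0.0907^1.852 / (148^1.852·0.226^4.8704) = 23.96 m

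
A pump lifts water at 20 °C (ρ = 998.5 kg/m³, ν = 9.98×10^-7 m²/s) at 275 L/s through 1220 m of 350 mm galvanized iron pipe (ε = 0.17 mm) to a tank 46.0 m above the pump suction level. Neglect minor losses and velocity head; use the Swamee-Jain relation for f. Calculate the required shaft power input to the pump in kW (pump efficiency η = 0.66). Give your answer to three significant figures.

P_shaft ≈ 290 kW

V = 4Q/(πD²) = 2.858 m/s; Re = 1.00×10^6; ε/D = 4.86×10^-4; f = 0.01720
h_f = f(L/D)V²/2g = 24.97 m
Total head H = z + h_f = 46.0 + 24.97 = 70.97 m
P_hyd = ρgQH = 998.5·9.81·0.275·70.97 = 191.2 kW
P_shaft = P_hyd/η = 191.2/0.66 = 289.6 kW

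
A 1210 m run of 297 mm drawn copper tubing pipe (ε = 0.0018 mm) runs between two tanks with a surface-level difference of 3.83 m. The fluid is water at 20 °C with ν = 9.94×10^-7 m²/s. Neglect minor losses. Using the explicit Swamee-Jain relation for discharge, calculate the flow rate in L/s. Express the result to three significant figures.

Swamee-Jain (Type II): Q = -0.965·√(gD⁵h_f/L)·ln[ε/(3.7D) + √(3.17ν²L/(gD³h_f))]
√(gD⁵h_f/L) = √(9.81·0.297⁵·3.83/1210) = 0.008471
ε/(3.7D) = 1.64×10^-6; √(3.17ν²L/(gD³h_f)) = 6.20×10^-5
Q = -0.965·0.008471·ln(6.369×10^-5) = 0.07898 m³/s
Check: V = 1.14 m/s, Re = 3.41×10^5, f = 0.01412, h_f = 3.81 m ≈ 3.83 m ✓

Q ≈ 79.0 L/s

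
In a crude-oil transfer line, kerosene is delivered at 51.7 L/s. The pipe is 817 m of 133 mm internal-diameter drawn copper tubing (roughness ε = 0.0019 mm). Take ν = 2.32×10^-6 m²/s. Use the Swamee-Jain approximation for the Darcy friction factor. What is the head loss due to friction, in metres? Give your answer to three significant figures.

h_f ≈ 67.1 m

V = 4Q/(πD²) = 4·0.0517/(π·0.133²) = 3.721 m/s
Re = VD/ν = 3.721·0.133/2.32×10^-6 = 2.13×10^5 → turbulent
ε/D = 0.0019/133 = 1.43×10^-5
Swamee-Jain: f = 0.01547
h_f = f(L/D)V²/(2g) = 0.01547·(817/0.133)·3.721²/(2·9.81) = 67.10 m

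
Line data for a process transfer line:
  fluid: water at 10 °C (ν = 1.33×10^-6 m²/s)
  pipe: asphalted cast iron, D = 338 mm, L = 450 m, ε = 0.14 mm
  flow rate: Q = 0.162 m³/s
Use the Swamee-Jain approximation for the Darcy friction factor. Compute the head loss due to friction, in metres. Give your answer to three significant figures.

V = 4Q/(πD²) = 4·0.162/(π·0.338²) = 1.805 m/s
Re = VD/ν = 1.805·0.338/1.33×10^-6 = 4.59×10^5 → turbulent
ε/D = 0.14/338 = 4.14×10^-4
Swamee-Jain: f = 0.01730
h_f = f(L/D)V²/(2g) = 0.01730·(450/0.338)·1.805²/(2·9.81) = 3.827 m

h_f ≈ 3.83 m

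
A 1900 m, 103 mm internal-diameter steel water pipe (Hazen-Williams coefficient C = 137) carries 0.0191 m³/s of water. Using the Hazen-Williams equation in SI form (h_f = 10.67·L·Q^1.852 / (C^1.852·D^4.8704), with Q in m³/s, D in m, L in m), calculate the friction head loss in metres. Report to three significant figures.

h_f = 10.67·1900·0.0191^1.852 / (137^1.852·0.103^4.8704) = 94.20 m

h_f ≈ 94.2 m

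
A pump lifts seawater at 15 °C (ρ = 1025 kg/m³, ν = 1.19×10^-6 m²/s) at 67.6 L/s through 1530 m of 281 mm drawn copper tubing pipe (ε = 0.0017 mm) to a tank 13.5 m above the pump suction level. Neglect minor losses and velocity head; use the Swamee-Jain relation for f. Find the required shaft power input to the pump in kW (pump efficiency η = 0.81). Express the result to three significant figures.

V = 4Q/(πD²) = 1.090 m/s; Re = 2.57×10^5; ε/D = 6.05×10^-6; f = 0.01486
h_f = f(L/D)V²/2g = 4.900 m
Total head H = z + h_f = 13.5 + 4.900 = 18.40 m
P_hyd = ρgQH = 1025·9.81·0.0676·18.40 = 12.51 kW
P_shaft = P_hyd/η = 12.51/0.81 = 15.44 kW

P_shaft ≈ 15.4 kW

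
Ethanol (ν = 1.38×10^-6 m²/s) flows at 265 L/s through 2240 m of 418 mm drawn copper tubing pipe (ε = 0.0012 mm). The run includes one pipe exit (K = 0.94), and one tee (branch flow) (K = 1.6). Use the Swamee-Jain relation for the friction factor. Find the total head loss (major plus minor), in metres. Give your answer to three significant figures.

V = 4Q/(πD²) = 1.931 m/s; V²/2g = 0.1901 m
Re = 5.85×10^5, ε/D = 2.87×10^-6 → f = 0.01278 (Swamee-Jain)
Major: h_f = f(L/D)·V²/2g = 0.01278·5359·0.1901 = 13.02 m
Minor: ΣK = 2.54; h_m = ΣK·V²/2g = 0.4828 m
Total H_L = 13.02 + 0.4828 = 13.50 m

H_L ≈ 13.5 m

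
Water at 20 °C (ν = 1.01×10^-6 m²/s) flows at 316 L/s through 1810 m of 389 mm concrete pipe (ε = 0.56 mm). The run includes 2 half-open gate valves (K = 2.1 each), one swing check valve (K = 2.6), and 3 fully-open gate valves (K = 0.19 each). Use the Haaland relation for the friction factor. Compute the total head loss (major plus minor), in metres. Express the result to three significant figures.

H_L ≈ 39.1 m

V = 4Q/(πD²) = 2.659 m/s; V²/2g = 0.3603 m
Re = 1.02×10^6, ε/D = 0.00144 → f = 0.02174 (Haaland)
Major: h_f = f(L/D)·V²/2g = 0.02174·4653·0.3603 = 36.45 m
Minor: ΣK = 7.37; h_m = ΣK·V²/2g = 2.656 m
Total H_L = 36.45 + 2.656 = 39.11 m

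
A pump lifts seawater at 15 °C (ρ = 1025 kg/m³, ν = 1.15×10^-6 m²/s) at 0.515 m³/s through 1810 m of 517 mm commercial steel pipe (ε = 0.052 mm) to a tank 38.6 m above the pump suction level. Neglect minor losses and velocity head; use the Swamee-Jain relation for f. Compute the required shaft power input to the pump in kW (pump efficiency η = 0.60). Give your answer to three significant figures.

P_shaft ≈ 457 kW

V = 4Q/(πD²) = 2.453 m/s; Re = 1.10×10^6; ε/D = 1.01×10^-4; f = 0.01341
h_f = f(L/D)V²/2g = 14.40 m
Total head H = z + h_f = 38.6 + 14.40 = 53.00 m
P_hyd = ρgQH = 1025·9.81·0.515·53.00 = 274.5 kW
P_shaft = P_hyd/η = 274.5/0.60 = 457.4 kW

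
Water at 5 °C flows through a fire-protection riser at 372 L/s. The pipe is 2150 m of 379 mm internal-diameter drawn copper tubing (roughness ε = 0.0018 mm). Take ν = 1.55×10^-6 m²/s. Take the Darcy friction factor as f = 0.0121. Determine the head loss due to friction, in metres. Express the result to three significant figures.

h_f ≈ 38.0 m

V = 4Q/(πD²) = 4·0.372/(π·0.379²) = 3.297 m/s
h_f = f(L/D)V²/(2g) = 0.01210·(2150/0.379)·3.297²/(2·9.81) = 38.04 m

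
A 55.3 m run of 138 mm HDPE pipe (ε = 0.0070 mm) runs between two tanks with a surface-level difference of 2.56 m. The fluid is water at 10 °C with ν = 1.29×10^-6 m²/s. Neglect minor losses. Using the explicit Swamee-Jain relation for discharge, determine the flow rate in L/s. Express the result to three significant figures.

Swamee-Jain (Type II): Q = -0.965·√(gD⁵h_f/L)·ln[ε/(3.7D) + √(3.17ν²L/(gD³h_f))]
√(gD⁵h_f/L) = √(9.81·0.138⁵·2.56/55.3) = 0.004767
ε/(3.7D) = 1.37×10^-5; √(3.17ν²L/(gD³h_f)) = 6.65×10^-5
Q = -0.965·0.004767·ln(8.019×10^-5) = 0.04339 m³/s
Check: V = 2.90 m/s, Re = 3.10×10^5, f = 0.01486, h_f = 2.55 m ≈ 2.56 m ✓

Q ≈ 43.4 L/s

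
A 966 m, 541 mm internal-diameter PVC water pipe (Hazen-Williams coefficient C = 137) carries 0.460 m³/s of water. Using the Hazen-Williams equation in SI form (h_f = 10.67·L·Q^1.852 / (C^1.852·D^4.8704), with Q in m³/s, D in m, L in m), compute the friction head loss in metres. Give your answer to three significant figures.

h_f = 10.67·966·0.460^1.852 / (137^1.852·0.541^4.8704) = 5.380 m

h_f ≈ 5.38 m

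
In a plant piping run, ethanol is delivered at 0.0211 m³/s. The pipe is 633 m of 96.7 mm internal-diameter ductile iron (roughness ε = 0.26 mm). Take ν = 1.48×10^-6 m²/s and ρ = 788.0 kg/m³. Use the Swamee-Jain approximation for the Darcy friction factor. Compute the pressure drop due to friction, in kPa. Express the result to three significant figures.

Δp ≈ 561 kPa

V = 4Q/(πD²) = 4·0.0211/(π·0.0967²) = 2.873 m/s
Re = VD/ν = 2.873·0.0967/1.48×10^-6 = 1.88×10^5 → turbulent
ε/D = 0.26/96.7 = 0.00269
Swamee-Jain: f = 0.02633
h_f = f(L/D)V²/(2g) = 0.02633·(633/0.0967)·2.873²/(2·9.81) = 72.52 m
Δp = ρg·h_f = 788.0·9.81·72.52 = 560.6 kPa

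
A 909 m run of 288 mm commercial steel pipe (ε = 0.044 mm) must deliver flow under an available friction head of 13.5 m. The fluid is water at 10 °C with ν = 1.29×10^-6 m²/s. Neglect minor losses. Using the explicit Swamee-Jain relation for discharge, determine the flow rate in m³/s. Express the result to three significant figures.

Swamee-Jain (Type II): Q = -0.965·√(gD⁵h_f/L)·ln[ε/(3.7D) + √(3.17ν²L/(gD³h_f))]
√(gD⁵h_f/L) = √(9.81·0.288⁵·13.5/909) = 0.01699
ε/(3.7D) = 4.13×10^-5; √(3.17ν²L/(gD³h_f)) = 3.89×10^-5
Q = -0.965·0.01699·ln(8.022×10^-5) = 0.1546 m³/s
Check: V = 2.37 m/s, Re = 5.30×10^5, f = 0.01496, h_f = 13.6 m ≈ 13.5 m ✓

Q ≈ 0.155 m³/s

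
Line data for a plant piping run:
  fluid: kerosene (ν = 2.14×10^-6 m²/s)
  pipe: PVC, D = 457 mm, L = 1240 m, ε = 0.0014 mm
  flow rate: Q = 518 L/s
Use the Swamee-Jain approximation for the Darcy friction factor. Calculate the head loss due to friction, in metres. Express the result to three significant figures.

h_f ≈ 17.2 m

V = 4Q/(πD²) = 4·0.518/(π·0.457²) = 3.158 m/s
Re = VD/ν = 3.158·0.457/2.14×10^-6 = 6.74×10^5 → turbulent
ε/D = 0.0014/457 = 3.06×10^-6
Swamee-Jain: f = 0.01248
h_f = f(L/D)V²/(2g) = 0.01248·(1240/0.457)·3.158²/(2·9.81) = 17.21 m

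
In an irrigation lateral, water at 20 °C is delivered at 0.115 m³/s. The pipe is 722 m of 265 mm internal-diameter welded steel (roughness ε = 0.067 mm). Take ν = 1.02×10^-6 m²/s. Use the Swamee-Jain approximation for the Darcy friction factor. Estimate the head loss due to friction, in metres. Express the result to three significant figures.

h_f ≈ 9.59 m

V = 4Q/(πD²) = 4·0.115/(π·0.265²) = 2.085 m/s
Re = VD/ν = 2.085·0.265/1.02×10^-6 = 5.42×10^5 → turbulent
ε/D = 0.067/265 = 2.53×10^-4
Swamee-Jain: f = 0.01589
h_f = f(L/D)V²/(2g) = 0.01589·(722/0.265)·2.085²/(2·9.81) = 9.593 m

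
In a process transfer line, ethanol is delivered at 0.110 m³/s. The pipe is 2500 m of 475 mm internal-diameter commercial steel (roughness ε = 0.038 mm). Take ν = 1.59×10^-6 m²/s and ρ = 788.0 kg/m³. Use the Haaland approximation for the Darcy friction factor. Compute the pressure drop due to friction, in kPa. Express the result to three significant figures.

V = 4Q/(πD²) = 4·0.110/(π·0.475²) = 0.6207 m/s
Re = VD/ν = 0.6207·0.475/1.59×10^-6 = 1.85×10^5 → turbulent
ε/D = 0.038/475 = 8.00×10^-5
Haaland: f = 0.01625
h_f = f(L/D)V²/(2g) = 0.01625·(2500/0.475)·0.6207²/(2·9.81) = 1.680 m
Δp = ρg·h_f = 788.0·9.81·1.680 = 12.98 kPa

Δp ≈ 13.0 kPa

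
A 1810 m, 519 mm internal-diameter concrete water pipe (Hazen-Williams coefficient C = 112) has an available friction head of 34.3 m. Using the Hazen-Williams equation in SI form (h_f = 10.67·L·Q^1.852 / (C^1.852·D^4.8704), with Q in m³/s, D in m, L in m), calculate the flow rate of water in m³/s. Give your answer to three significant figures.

Rearranging: Q = [h_f·C^1.852·D^4.8704 / (10.67·L)]^(1/1.852)
Q = [34.3·112^1.852·0.519^4.8704 / (10.67·1810)]^0.540 = 0.6531 m³/s

Q ≈ 0.653 m³/s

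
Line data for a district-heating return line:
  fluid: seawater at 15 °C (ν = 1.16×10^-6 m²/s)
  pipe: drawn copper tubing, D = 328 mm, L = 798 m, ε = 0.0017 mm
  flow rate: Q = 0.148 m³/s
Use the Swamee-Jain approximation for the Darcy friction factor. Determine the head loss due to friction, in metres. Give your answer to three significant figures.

V = 4Q/(πD²) = 4·0.148/(π·0.328²) = 1.752 m/s
Re = VD/ν = 1.752·0.328/1.16×10^-6 = 4.95×10^5 → turbulent
ε/D = 0.0017/328 = 5.18×10^-6
Swamee-Jain: f = 0.01320
h_f = f(L/D)V²/(2g) = 0.01320·(798/0.328)·1.752²/(2·9.81) = 5.020 m

h_f ≈ 5.02 m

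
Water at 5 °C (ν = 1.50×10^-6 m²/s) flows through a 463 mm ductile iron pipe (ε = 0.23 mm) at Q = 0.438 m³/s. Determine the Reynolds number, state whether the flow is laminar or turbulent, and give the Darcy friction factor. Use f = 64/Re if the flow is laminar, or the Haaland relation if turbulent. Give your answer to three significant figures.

Re ≈ 8.03×10^5; turbulent; f ≈ 0.0173

V = 4Q/(πD²) = 2.601 m/s
Re = VD/ν = 2.601·0.463/1.50×10^-6 = 8.03×10^5
Re > 4000 → turbulent; ε/D = 4.97×10^-4
Haaland: f = 0.01725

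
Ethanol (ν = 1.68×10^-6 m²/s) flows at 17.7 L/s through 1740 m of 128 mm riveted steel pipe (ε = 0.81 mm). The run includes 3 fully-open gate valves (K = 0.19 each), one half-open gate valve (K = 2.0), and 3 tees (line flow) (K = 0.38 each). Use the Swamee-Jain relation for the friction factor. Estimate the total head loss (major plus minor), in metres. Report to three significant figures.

H_L ≈ 44.5 m

V = 4Q/(πD²) = 1.376 m/s; V²/2g = 0.09643 m
Re = 1.05×10^5, ε/D = 0.00633 → f = 0.03367 (Swamee-Jain)
Major: h_f = f(L/D)·V²/2g = 0.03367·13594·0.09643 = 44.14 m
Minor: ΣK = 3.71; h_m = ΣK·V²/2g = 0.3578 m
Total H_L = 44.14 + 0.3578 = 44.50 m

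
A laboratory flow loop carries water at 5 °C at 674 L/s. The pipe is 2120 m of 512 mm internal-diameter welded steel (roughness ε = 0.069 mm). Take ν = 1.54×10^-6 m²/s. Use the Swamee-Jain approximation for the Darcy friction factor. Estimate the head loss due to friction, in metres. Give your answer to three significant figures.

h_f ≈ 31.5 m

V = 4Q/(πD²) = 4·0.674/(π·0.512²) = 3.274 m/s
Re = VD/ν = 3.274·0.512/1.54×10^-6 = 1.09×10^6 → turbulent
ε/D = 0.069/512 = 1.35×10^-4
Swamee-Jain: f = 0.01391
h_f = f(L/D)V²/(2g) = 0.01391·(2120/0.512)·3.274²/(2·9.81) = 31.46 m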